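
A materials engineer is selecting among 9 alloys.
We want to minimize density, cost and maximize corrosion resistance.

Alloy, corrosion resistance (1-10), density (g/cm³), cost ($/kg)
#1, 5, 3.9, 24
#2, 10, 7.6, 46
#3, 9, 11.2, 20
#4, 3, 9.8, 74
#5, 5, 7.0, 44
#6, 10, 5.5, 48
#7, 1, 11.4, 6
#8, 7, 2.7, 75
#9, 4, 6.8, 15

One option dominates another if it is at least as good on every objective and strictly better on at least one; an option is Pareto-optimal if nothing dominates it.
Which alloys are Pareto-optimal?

#1: not dominated.
#2: not dominated.
#3: not dominated.
#4: dominated by #1 (corrosion resistance 5≥3, density 3.9≤9.8, cost 24≤74).
#5: dominated by #1 (corrosion resistance 5≥5, density 3.9≤7.0, cost 24≤44).
#6: not dominated.
#7: not dominated (best cost).
#8: not dominated (best density).
#9: not dominated.

#1, #2, #3, #6, #7, #8, #9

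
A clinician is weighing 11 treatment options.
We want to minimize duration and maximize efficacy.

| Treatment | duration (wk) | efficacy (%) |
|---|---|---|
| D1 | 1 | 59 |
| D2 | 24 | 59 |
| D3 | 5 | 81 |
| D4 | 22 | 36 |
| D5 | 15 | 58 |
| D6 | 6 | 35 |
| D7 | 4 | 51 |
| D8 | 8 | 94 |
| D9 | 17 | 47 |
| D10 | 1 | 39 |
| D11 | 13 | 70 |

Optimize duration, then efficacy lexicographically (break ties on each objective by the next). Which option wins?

D1

First minimize duration: best is 1, kept {D1, D10}.
Then maximize efficacy: best is 59, kept {D1}.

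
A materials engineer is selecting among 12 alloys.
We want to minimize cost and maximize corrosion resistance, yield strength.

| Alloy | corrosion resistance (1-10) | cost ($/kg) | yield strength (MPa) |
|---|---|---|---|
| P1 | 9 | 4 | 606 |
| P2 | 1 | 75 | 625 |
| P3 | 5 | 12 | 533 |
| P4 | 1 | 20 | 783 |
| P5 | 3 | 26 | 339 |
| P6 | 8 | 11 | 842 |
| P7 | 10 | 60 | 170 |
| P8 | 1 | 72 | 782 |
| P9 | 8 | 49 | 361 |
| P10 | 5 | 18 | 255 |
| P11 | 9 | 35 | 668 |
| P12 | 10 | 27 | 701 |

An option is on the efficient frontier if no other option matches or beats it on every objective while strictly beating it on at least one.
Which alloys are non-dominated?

P1: not dominated (best cost).
P2: dominated by P4 (corrosion resistance 1≥1, cost 20≤75, yield strength 783≥625).
P3: dominated by P1 (corrosion resistance 9≥5, cost 4≤12, yield strength 606≥533).
P4: dominated by P6 (corrosion resistance 8≥1, cost 11≤20, yield strength 842≥783).
P5: dominated by P1 (corrosion resistance 9≥3, cost 4≤26, yield strength 606≥339).
P6: not dominated (best yield strength).
P7: dominated by P12 (corrosion resistance 10≥10, cost 27≤60, yield strength 701≥170).
P8: dominated by P4 (corrosion resistance 1≥1, cost 20≤72, yield strength 783≥782).
P9: dominated by P1 (corrosion resistance 9≥8, cost 4≤49, yield strength 606≥361).
P10: dominated by P1 (corrosion resistance 9≥5, cost 4≤18, yield strength 606≥255).
P11: dominated by P12 (corrosion resistance 10≥9, cost 27≤35, yield strength 701≥668).
P12: not dominated.

P1, P6, P12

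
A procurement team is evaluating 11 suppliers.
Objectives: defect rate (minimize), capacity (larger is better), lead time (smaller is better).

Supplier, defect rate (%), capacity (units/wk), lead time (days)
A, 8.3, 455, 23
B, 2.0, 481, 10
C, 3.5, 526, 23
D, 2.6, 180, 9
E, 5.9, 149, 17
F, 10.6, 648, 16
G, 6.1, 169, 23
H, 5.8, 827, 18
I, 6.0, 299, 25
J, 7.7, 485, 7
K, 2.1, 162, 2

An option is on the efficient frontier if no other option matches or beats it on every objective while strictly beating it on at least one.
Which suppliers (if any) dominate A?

B, C, H, J

B: defect rate 2.0≤8.3, capacity 481≥455, lead time 10≤23 — dominates A.
C: defect rate 3.5≤8.3, capacity 526≥455, lead time 23≤23 — dominates A.
H: defect rate 5.8≤8.3, capacity 827≥455, lead time 18≤23 — dominates A.
J: defect rate 7.7≤8.3, capacity 485≥455, lead time 7≤23 — dominates A.
Others (D, E, F, G, I, K) are each worse than A on at least one objective.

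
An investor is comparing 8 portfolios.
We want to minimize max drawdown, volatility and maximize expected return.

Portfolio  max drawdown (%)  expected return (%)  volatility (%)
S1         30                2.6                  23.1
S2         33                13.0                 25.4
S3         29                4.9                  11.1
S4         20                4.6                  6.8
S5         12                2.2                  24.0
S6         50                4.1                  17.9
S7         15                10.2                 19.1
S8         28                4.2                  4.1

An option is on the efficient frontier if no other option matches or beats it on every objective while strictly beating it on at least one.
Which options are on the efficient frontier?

S2, S3, S4, S5, S7, S8

S1: dominated by S3 (max drawdown 29≤30, expected return 4.9≥2.6, volatility 11.1≤23.1).
S2: not dominated (best expected return).
S3: not dominated.
S4: not dominated.
S5: not dominated (best max drawdown).
S6: dominated by S3 (max drawdown 29≤50, expected return 4.9≥4.1, volatility 11.1≤17.9).
S7: not dominated.
S8: not dominated (best volatility).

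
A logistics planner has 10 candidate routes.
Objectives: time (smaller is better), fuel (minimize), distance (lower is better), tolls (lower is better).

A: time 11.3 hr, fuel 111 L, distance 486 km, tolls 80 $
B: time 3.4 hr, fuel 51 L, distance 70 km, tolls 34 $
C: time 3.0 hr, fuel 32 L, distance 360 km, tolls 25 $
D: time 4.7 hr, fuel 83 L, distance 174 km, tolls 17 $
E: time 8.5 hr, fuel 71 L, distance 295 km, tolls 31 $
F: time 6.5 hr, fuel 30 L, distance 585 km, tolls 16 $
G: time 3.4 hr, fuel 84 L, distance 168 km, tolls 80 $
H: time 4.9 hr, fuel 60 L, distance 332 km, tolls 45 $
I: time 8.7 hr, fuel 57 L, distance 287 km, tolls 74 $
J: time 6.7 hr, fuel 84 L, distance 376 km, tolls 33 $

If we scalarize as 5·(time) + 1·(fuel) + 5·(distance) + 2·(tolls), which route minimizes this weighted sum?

B

A: 5·11.3 + 1·111 + 5·486 + 2·80 = 2757.5
B: 5·3.4 + 1·51 + 5·70 + 2·34 = 486.0
C: 5·3.0 + 1·32 + 5·360 + 2·25 = 1897.0
D: 5·4.7 + 1·83 + 5·174 + 2·17 = 1010.5
E: 5·8.5 + 1·71 + 5·295 + 2·31 = 1650.5
F: 5·6.5 + 1·30 + 5·585 + 2·16 = 3019.5
G: 5·3.4 + 1·84 + 5·168 + 2·80 = 1101.0
H: 5·4.9 + 1·60 + 5·332 + 2·45 = 1834.5
I: 5·8.7 + 1·57 + 5·287 + 2·74 = 1683.5
J: 5·6.7 + 1·84 + 5·376 + 2·33 = 2063.5
Lowest: B at 486.0.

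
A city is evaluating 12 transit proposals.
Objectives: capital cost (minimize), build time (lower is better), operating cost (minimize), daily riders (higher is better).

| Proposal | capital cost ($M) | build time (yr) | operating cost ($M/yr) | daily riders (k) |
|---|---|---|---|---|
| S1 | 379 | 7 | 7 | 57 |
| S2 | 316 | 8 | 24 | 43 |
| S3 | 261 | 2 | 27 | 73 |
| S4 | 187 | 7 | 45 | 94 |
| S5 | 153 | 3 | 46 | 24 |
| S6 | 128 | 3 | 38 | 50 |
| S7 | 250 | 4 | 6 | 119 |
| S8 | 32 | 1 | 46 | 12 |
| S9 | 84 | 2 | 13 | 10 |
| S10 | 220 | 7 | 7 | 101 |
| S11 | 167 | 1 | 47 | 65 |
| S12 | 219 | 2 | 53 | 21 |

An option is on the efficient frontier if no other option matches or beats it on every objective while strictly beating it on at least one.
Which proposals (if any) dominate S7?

S1: worse on capital cost (379 vs 250).
S2: worse on capital cost (316 vs 250).
S3: worse on capital cost (261 vs 250).
S4: worse on build time (7 vs 4).
S5: worse on operating cost (46 vs 6).
S6: worse on operating cost (38 vs 6).
S8: worse on operating cost (46 vs 6).
S9: worse on operating cost (13 vs 6).
S10: worse on build time (7 vs 4).
S11: worse on operating cost (47 vs 6).
S12: worse on operating cost (53 vs 6).
No option dominates S7.

none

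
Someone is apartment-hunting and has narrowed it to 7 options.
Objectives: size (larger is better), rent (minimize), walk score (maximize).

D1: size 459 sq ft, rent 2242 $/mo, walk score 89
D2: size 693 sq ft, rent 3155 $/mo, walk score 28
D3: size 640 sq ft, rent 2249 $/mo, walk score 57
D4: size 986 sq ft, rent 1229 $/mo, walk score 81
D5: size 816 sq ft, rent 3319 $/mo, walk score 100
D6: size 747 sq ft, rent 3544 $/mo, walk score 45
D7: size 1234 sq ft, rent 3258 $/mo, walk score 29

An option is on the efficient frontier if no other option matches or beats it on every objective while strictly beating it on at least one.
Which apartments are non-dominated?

D1: not dominated.
D2: dominated by D4 (size 986≥693, rent 1229≤3155, walk score 81≥28).
D3: dominated by D4 (size 986≥640, rent 1229≤2249, walk score 81≥57).
D4: not dominated (best rent).
D5: not dominated (best walk score).
D6: dominated by D4 (size 986≥747, rent 1229≤3544, walk score 81≥45).
D7: not dominated (best size).

D1, D4, D5, D7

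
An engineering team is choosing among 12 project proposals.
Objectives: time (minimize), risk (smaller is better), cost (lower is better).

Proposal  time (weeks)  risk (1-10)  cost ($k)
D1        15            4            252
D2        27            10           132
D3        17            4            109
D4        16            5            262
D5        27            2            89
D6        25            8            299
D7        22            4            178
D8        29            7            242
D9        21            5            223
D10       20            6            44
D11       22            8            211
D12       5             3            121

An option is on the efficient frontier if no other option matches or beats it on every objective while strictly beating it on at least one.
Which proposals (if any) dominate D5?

none

D1: worse on risk (4 vs 2).
D2: worse on risk (10 vs 2).
D3: worse on risk (4 vs 2).
D4: worse on risk (5 vs 2).
D6: worse on risk (8 vs 2).
D7: worse on risk (4 vs 2).
D8: worse on time (29 vs 27).
D9: worse on risk (5 vs 2).
D10: worse on risk (6 vs 2).
D11: worse on risk (8 vs 2).
D12: worse on risk (3 vs 2).
No option dominates D5.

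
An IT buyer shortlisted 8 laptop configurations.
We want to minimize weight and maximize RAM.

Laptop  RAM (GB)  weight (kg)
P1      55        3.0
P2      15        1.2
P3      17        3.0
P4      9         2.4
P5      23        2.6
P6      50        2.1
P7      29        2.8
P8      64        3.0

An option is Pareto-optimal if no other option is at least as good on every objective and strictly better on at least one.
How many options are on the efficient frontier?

P1: dominated by P8 (RAM 64≥55, weight 3.0≤3.0).
P2: not dominated (best weight).
P3: dominated by P1 (RAM 55≥17, weight 3.0≤3.0).
P4: dominated by P2 (RAM 15≥9, weight 1.2≤2.4).
P5: dominated by P6 (RAM 50≥23, weight 2.1≤2.6).
P6: not dominated.
P7: dominated by P6 (RAM 50≥29, weight 2.1≤2.8).
P8: not dominated (best RAM).
Pareto-optimal: P2, P6, P8 → 3.

3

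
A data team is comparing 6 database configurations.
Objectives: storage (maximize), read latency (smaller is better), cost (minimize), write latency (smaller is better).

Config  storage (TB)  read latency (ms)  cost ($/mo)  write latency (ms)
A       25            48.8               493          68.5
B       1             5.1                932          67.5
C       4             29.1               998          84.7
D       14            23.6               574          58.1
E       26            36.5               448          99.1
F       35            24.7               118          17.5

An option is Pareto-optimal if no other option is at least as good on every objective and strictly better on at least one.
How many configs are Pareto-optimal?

A: dominated by F (storage 35≥25, read latency 24.7≤48.8, cost 118≤493, write latency 17.5≤68.5).
B: not dominated (best read latency).
C: dominated by D (storage 14≥4, read latency 23.6≤29.1, cost 574≤998, write latency 58.1≤84.7).
D: not dominated.
E: dominated by F (storage 35≥26, read latency 24.7≤36.5, cost 118≤448, write latency 17.5≤99.1).
F: not dominated (best storage).
Pareto-optimal: B, D, F → 3.

3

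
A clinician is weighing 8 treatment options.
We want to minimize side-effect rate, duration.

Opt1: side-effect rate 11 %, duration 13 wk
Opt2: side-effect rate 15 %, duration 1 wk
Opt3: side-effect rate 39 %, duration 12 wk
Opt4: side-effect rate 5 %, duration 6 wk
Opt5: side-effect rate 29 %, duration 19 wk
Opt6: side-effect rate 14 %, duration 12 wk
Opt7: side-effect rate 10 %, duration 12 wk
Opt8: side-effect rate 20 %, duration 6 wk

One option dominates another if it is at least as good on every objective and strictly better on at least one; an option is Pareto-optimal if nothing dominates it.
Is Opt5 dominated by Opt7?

Opt7 vs Opt5: side-effect rate 10≤29, duration 12≤19 — Opt7 is at least as good on every objective with at least one strict improvement.

Yes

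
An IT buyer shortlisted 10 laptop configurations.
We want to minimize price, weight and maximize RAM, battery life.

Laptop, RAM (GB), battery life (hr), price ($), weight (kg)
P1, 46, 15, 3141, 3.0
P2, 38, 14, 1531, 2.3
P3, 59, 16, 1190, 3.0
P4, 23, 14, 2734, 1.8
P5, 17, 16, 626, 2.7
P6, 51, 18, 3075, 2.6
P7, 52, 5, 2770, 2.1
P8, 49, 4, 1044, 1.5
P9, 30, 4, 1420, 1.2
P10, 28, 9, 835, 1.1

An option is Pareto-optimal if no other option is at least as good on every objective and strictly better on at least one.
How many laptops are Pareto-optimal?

9

P1: dominated by P3 (RAM 59≥46, battery life 16≥15, price 1190≤3141, weight 3.0≤3.0).
P2: not dominated.
P3: not dominated (best RAM).
P4: not dominated.
P5: not dominated (best price).
P6: not dominated (best battery life).
P7: not dominated.
P8: not dominated.
P9: not dominated.
P10: not dominated (best weight).
Pareto-optimal: P2, P3, P4, P5, P6, P7, P8, P9, P10 → 9.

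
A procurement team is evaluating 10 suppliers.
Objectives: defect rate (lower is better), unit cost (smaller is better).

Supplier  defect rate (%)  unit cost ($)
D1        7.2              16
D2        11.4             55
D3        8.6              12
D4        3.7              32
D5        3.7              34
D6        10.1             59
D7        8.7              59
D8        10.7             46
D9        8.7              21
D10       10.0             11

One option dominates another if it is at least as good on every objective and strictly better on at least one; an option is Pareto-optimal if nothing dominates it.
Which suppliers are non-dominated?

D1: not dominated.
D2: dominated by D1 (defect rate 7.2≤11.4, unit cost 16≤55).
D3: not dominated.
D4: not dominated.
D5: dominated by D4 (defect rate 3.7≤3.7, unit cost 32≤34).
D6: dominated by D1 (defect rate 7.2≤10.1, unit cost 16≤59).
D7: dominated by D1 (defect rate 7.2≤8.7, unit cost 16≤59).
D8: dominated by D1 (defect rate 7.2≤10.7, unit cost 16≤46).
D9: dominated by D1 (defect rate 7.2≤8.7, unit cost 16≤21).
D10: not dominated (best unit cost).

D1, D3, D4, D10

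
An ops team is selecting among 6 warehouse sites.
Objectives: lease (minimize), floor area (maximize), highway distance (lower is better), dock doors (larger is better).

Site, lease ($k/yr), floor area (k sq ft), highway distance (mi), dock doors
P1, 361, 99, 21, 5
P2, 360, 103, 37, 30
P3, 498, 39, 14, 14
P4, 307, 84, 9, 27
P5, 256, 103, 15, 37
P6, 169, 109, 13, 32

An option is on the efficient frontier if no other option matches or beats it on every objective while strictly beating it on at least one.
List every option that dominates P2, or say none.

P5: lease 256≤360, floor area 103≥103, highway distance 15≤37, dock doors 37≥30 — dominates P2.
P6: lease 169≤360, floor area 109≥103, highway distance 13≤37, dock doors 32≥30 — dominates P2.
Others (P1, P3, P4) are each worse than P2 on at least one objective.

P5, P6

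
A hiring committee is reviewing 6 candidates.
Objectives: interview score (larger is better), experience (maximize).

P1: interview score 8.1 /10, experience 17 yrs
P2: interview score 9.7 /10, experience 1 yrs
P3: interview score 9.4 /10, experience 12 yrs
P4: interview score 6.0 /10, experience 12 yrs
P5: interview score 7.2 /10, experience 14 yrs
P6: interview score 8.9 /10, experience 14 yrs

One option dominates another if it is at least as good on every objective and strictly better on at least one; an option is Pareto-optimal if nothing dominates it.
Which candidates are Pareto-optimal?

P1, P2, P3, P6

P1: not dominated (best experience).
P2: not dominated (best interview score).
P3: not dominated.
P4: dominated by P1 (interview score 8.1≥6.0, experience 17≥12).
P5: dominated by P1 (interview score 8.1≥7.2, experience 17≥14).
P6: not dominated.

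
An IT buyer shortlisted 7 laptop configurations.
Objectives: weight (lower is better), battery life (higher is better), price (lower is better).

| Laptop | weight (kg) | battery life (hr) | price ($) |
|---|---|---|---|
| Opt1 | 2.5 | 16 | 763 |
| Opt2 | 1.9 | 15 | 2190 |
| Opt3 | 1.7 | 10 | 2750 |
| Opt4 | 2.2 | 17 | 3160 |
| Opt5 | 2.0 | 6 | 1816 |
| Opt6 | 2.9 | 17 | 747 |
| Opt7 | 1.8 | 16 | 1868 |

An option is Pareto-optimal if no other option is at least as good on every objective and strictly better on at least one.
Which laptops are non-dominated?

Opt1, Opt3, Opt4, Opt5, Opt6, Opt7

Opt1: not dominated.
Opt2: dominated by Opt7 (weight 1.8≤1.9, battery life 16≥15, price 1868≤2190).
Opt3: not dominated (best weight).
Opt4: not dominated.
Opt5: not dominated.
Opt6: not dominated (best price).
Opt7: not dominated.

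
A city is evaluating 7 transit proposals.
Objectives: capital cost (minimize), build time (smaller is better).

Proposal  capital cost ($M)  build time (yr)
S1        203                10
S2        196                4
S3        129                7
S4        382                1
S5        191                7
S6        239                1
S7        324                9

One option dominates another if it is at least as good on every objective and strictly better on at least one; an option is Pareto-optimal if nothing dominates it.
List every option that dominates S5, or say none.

S3

S3: capital cost 129≤191, build time 7≤7 — dominates S5.
Others (S1, S2, S4, S6, S7) are each worse than S5 on at least one objective.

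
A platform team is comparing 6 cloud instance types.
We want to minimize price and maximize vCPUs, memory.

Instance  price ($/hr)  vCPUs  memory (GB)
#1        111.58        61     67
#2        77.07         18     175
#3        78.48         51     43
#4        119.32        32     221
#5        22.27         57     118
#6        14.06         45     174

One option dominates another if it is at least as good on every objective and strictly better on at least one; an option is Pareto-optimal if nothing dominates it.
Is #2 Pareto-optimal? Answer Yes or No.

#1: worse on price (111.58 vs 77.07).
#3: worse on price (78.48 vs 77.07).
#4: worse on price (119.32 vs 77.07).
#5: worse on memory (118 vs 175).
#6: worse on memory (174 vs 175).
No option is at least as good as #2 on every objective and strictly better on one.

Yes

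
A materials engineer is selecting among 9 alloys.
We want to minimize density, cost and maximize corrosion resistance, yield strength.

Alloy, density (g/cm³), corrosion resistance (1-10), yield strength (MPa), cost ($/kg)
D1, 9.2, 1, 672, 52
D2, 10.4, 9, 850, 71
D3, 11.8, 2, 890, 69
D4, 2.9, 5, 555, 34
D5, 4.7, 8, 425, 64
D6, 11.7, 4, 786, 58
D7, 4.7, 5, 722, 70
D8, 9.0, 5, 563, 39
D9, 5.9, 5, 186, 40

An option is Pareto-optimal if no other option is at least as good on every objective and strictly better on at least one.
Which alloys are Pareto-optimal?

D1, D2, D3, D4, D5, D6, D7, D8

D1: not dominated.
D2: not dominated (best corrosion resistance).
D3: not dominated (best yield strength).
D4: not dominated (best density).
D5: not dominated.
D6: not dominated.
D7: not dominated.
D8: not dominated.
D9: dominated by D4 (density 2.9≤5.9, corrosion resistance 5≥5, yield strength 555≥186, cost 34≤40).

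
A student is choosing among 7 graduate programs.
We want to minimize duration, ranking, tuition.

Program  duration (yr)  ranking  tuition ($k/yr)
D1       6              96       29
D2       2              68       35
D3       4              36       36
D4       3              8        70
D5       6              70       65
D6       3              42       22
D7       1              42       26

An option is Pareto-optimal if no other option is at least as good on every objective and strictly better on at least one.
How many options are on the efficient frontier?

4

D1: dominated by D6 (duration 3≤6, ranking 42≤96, tuition 22≤29).
D2: dominated by D7 (duration 1≤2, ranking 42≤68, tuition 26≤35).
D3: not dominated.
D4: not dominated (best ranking).
D5: dominated by D2 (duration 2≤6, ranking 68≤70, tuition 35≤65).
D6: not dominated (best tuition).
D7: not dominated (best duration).
Pareto-optimal: D3, D4, D6, D7 → 4.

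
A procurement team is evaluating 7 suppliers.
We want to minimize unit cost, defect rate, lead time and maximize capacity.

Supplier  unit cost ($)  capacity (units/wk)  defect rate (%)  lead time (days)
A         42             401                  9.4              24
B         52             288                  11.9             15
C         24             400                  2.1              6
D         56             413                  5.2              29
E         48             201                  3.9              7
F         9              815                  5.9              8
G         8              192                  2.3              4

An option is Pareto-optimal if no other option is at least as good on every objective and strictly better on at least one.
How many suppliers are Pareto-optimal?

A: dominated by F (unit cost 9≤42, capacity 815≥401, defect rate 5.9≤9.4, lead time 8≤24).
B: dominated by C (unit cost 24≤52, capacity 400≥288, defect rate 2.1≤11.9, lead time 6≤15).
C: not dominated (best defect rate).
D: not dominated.
E: dominated by C (unit cost 24≤48, capacity 400≥201, defect rate 2.1≤3.9, lead time 6≤7).
F: not dominated (best capacity).
G: not dominated (best unit cost).
Pareto-optimal: C, D, F, G → 4.

4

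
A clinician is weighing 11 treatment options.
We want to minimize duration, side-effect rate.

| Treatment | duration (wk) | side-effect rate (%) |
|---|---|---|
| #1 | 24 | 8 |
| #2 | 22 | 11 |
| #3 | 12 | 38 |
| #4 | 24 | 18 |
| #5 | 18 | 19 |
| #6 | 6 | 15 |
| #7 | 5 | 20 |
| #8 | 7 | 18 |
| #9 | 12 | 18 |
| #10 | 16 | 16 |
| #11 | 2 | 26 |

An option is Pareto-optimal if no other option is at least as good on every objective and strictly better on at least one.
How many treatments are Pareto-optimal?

5

#1: not dominated (best side-effect rate).
#2: not dominated.
#3: dominated by #6 (duration 6≤12, side-effect rate 15≤38).
#4: dominated by #1 (duration 24≤24, side-effect rate 8≤18).
#5: dominated by #6 (duration 6≤18, side-effect rate 15≤19).
#6: not dominated.
#7: not dominated.
#8: dominated by #6 (duration 6≤7, side-effect rate 15≤18).
#9: dominated by #6 (duration 6≤12, side-effect rate 15≤18).
#10: dominated by #6 (duration 6≤16, side-effect rate 15≤16).
#11: not dominated (best duration).
Pareto-optimal: #1, #2, #6, #7, #11 → 5.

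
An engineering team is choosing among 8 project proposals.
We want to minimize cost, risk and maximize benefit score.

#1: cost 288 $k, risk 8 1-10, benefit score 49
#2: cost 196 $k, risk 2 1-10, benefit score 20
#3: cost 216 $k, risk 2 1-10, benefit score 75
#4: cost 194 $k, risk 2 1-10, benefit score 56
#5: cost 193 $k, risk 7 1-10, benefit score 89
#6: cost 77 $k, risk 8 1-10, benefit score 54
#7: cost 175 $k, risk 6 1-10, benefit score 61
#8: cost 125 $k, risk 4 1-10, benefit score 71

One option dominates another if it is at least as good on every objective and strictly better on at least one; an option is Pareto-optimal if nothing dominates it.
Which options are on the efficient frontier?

#1: dominated by #3 (cost 216≤288, risk 2≤8, benefit score 75≥49).
#2: dominated by #4 (cost 194≤196, risk 2≤2, benefit score 56≥20).
#3: not dominated.
#4: not dominated.
#5: not dominated (best benefit score).
#6: not dominated (best cost).
#7: dominated by #8 (cost 125≤175, risk 4≤6, benefit score 71≥61).
#8: not dominated.

#3, #4, #5, #6, #8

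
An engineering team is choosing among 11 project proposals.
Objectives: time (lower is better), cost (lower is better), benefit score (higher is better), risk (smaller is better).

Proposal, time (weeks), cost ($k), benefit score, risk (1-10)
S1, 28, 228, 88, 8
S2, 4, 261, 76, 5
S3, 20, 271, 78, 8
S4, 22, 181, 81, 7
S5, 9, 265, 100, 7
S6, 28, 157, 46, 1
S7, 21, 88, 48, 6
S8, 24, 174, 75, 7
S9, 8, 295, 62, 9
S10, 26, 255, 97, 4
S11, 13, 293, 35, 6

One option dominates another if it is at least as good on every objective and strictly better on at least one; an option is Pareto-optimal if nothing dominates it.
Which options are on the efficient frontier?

S1, S2, S4, S5, S6, S7, S8, S10

S1: not dominated.
S2: not dominated (best time).
S3: dominated by S5 (time 9≤20, cost 265≤271, benefit score 100≥78, risk 7≤8).
S4: not dominated.
S5: not dominated (best benefit score).
S6: not dominated (best risk).
S7: not dominated (best cost).
S8: not dominated.
S9: dominated by S2 (time 4≤8, cost 261≤295, benefit score 76≥62, risk 5≤9).
S10: not dominated.
S11: dominated by S2 (time 4≤13, cost 261≤293, benefit score 76≥35, risk 5≤6).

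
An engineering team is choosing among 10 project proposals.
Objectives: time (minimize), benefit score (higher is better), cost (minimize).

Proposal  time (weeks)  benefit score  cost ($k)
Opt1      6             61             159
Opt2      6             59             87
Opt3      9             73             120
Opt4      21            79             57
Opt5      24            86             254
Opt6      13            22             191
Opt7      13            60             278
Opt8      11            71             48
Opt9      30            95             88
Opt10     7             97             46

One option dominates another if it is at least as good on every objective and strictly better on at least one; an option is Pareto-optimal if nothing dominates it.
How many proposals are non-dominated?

3

Opt1: not dominated.
Opt2: not dominated.
Opt3: dominated by Opt10 (time 7≤9, benefit score 97≥73, cost 46≤120).
Opt4: dominated by Opt10 (time 7≤21, benefit score 97≥79, cost 46≤57).
Opt5: dominated by Opt10 (time 7≤24, benefit score 97≥86, cost 46≤254).
Opt6: dominated by Opt1 (time 6≤13, benefit score 61≥22, cost 159≤191).
Opt7: dominated by Opt1 (time 6≤13, benefit score 61≥60, cost 159≤278).
Opt8: dominated by Opt10 (time 7≤11, benefit score 97≥71, cost 46≤48).
Opt9: dominated by Opt10 (time 7≤30, benefit score 97≥95, cost 46≤88).
Opt10: not dominated (best benefit score).
Pareto-optimal: Opt1, Opt2, Opt10 → 3.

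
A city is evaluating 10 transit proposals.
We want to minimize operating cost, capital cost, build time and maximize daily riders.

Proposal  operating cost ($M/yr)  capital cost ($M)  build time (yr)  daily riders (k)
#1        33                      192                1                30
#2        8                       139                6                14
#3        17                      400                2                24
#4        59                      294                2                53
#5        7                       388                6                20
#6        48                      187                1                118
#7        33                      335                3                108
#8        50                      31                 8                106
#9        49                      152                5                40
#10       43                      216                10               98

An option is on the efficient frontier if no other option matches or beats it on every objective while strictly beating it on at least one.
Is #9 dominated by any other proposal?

#1: worse on capital cost (192 vs 152).
#2: worse on build time (6 vs 5).
#3: worse on capital cost (400 vs 152).
#4: worse on operating cost (59 vs 49).
#5: worse on capital cost (388 vs 152).
#6: worse on capital cost (187 vs 152).
#7: worse on capital cost (335 vs 152).
#8: worse on operating cost (50 vs 49).
#10: worse on capital cost (216 vs 152).
No option is at least as good as #9 on every objective and strictly better on one.

No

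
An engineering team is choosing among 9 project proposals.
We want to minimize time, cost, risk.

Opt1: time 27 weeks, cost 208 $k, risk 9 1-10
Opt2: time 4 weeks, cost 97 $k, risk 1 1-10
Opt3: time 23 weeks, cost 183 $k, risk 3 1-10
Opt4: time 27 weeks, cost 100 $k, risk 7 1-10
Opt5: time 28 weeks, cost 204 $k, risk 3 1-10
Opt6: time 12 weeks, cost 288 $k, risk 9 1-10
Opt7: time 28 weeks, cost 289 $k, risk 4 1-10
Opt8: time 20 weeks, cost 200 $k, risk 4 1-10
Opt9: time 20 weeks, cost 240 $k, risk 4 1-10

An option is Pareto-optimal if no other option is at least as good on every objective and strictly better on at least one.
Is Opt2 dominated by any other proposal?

No

Opt1: worse on time (27 vs 4).
Opt3: worse on time (23 vs 4).
Opt4: worse on time (27 vs 4).
Opt5: worse on time (28 vs 4).
Opt6: worse on time (12 vs 4).
Opt7: worse on time (28 vs 4).
Opt8: worse on time (20 vs 4).
Opt9: worse on time (20 vs 4).
No option is at least as good as Opt2 on every objective and strictly better on one.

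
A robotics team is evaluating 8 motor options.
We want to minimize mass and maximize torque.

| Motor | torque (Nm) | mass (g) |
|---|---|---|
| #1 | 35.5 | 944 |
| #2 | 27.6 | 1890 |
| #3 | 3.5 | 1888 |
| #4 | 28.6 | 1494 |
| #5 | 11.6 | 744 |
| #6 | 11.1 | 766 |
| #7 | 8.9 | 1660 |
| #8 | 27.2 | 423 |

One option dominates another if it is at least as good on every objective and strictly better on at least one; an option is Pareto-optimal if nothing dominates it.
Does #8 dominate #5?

#8 vs #5: torque 27.2≥11.6, mass 423≤744 — #8 is at least as good on every objective with at least one strict improvement.

Yes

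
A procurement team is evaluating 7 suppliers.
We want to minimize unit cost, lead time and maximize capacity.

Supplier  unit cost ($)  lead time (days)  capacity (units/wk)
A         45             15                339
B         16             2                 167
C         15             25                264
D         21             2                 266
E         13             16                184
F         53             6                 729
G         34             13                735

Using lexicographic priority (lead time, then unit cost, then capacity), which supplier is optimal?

B

First minimize lead time: best is 2, kept {B, D}.
Then minimize unit cost: best is 16, kept {B}.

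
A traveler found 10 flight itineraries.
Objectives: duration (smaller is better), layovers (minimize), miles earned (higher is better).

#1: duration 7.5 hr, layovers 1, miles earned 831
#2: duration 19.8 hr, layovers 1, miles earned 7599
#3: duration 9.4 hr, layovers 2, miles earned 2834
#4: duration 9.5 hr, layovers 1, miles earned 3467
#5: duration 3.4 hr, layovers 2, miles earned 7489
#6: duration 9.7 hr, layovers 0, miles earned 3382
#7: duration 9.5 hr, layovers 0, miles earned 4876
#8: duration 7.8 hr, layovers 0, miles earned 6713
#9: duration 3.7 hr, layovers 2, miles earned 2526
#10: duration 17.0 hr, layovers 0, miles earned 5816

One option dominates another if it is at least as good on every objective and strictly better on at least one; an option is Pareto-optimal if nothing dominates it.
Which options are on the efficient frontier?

#1, #2, #5, #8

#1: not dominated.
#2: not dominated (best miles earned).
#3: dominated by #5 (duration 3.4≤9.4, layovers 2≤2, miles earned 7489≥2834).
#4: dominated by #7 (duration 9.5≤9.5, layovers 0≤1, miles earned 4876≥3467).
#5: not dominated (best duration).
#6: dominated by #7 (duration 9.5≤9.7, layovers 0≤0, miles earned 4876≥3382).
#7: dominated by #8 (duration 7.8≤9.5, layovers 0≤0, miles earned 6713≥4876).
#8: not dominated.
#9: dominated by #5 (duration 3.4≤3.7, layovers 2≤2, miles earned 7489≥2526).
#10: dominated by #8 (duration 7.8≤17.0, layovers 0≤0, miles earned 6713≥5816).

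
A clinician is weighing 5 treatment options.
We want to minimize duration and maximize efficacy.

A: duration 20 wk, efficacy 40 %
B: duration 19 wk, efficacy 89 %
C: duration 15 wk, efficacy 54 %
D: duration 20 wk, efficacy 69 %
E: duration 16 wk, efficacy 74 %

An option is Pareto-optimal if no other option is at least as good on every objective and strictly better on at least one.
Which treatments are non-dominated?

B, C, E

A: dominated by B (duration 19≤20, efficacy 89≥40).
B: not dominated (best efficacy).
C: not dominated (best duration).
D: dominated by B (duration 19≤20, efficacy 89≥69).
E: not dominated.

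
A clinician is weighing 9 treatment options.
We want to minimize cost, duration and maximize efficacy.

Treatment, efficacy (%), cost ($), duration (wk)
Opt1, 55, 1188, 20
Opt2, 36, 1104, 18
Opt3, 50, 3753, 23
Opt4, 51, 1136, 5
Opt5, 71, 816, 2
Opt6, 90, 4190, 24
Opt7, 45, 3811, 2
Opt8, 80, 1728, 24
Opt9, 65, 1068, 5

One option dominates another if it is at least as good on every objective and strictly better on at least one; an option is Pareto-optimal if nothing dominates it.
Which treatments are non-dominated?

Opt1: dominated by Opt5 (efficacy 71≥55, cost 816≤1188, duration 2≤20).
Opt2: dominated by Opt5 (efficacy 71≥36, cost 816≤1104, duration 2≤18).
Opt3: dominated by Opt1 (efficacy 55≥50, cost 1188≤3753, duration 20≤23).
Opt4: dominated by Opt5 (efficacy 71≥51, cost 816≤1136, duration 2≤5).
Opt5: not dominated (best cost).
Opt6: not dominated (best efficacy).
Opt7: dominated by Opt5 (efficacy 71≥45, cost 816≤3811, duration 2≤2).
Opt8: not dominated.
Opt9: dominated by Opt5 (efficacy 71≥65, cost 816≤1068, duration 2≤5).

Opt5, Opt6, Opt8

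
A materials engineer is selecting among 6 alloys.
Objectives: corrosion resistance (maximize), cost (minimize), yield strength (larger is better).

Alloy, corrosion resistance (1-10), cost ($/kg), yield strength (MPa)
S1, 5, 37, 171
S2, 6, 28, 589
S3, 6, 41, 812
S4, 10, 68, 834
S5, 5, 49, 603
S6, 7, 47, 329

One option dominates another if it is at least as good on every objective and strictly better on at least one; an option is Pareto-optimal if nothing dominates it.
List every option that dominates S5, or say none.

S3: corrosion resistance 6≥5, cost 41≤49, yield strength 812≥603 — dominates S5.
Others (S1, S2, S4, S6) are each worse than S5 on at least one objective.

S3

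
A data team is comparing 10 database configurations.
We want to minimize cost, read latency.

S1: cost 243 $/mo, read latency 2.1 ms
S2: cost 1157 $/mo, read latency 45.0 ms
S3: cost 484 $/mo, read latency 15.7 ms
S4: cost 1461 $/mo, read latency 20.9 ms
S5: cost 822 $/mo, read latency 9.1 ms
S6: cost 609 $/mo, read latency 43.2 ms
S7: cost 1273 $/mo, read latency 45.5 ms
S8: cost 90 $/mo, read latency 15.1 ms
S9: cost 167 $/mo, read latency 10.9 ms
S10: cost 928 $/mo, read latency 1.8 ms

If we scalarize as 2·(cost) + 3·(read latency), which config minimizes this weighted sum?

S1: 2·243 + 3·2.1 = 492.3
S2: 2·1157 + 3·45.0 = 2449.0
S3: 2·484 + 3·15.7 = 1015.1
S4: 2·1461 + 3·20.9 = 2984.7
S5: 2·822 + 3·9.1 = 1671.3
S6: 2·609 + 3·43.2 = 1347.6
S7: 2·1273 + 3·45.5 = 2682.5
S8: 2·90 + 3·15.1 = 225.3
S9: 2·167 + 3·10.9 = 366.7
S10: 2·928 + 3·1.8 = 1861.4
Lowest: S8 at 225.3.

S8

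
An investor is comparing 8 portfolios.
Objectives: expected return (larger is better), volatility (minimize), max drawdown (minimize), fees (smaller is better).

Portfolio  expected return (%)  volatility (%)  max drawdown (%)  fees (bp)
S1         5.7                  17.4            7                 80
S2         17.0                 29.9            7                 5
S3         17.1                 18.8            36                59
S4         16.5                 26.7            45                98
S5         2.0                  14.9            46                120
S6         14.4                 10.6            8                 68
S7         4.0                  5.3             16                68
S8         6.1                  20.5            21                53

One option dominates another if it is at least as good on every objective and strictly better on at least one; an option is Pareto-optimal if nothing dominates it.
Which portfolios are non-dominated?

S1, S2, S3, S6, S7, S8

S1: not dominated.
S2: not dominated (best fees).
S3: not dominated (best expected return).
S4: dominated by S3 (expected return 17.1≥16.5, volatility 18.8≤26.7, max drawdown 36≤45, fees 59≤98).
S5: dominated by S6 (expected return 14.4≥2.0, volatility 10.6≤14.9, max drawdown 8≤46, fees 68≤120).
S6: not dominated.
S7: not dominated (best volatility).
S8: not dominated.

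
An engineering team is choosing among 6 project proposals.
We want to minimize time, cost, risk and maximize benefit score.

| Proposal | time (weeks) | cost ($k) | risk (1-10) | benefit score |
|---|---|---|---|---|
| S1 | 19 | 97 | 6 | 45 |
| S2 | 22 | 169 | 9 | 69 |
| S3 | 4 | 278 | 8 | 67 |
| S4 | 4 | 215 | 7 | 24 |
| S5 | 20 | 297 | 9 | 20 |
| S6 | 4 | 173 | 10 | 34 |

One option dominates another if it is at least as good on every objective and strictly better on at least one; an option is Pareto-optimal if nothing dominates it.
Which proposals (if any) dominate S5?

S1, S3, S4

S1: time 19≤20, cost 97≤297, risk 6≤9, benefit score 45≥20 — dominates S5.
S3: time 4≤20, cost 278≤297, risk 8≤9, benefit score 67≥20 — dominates S5.
S4: time 4≤20, cost 215≤297, risk 7≤9, benefit score 24≥20 — dominates S5.
Others (S2, S6) are each worse than S5 on at least one objective.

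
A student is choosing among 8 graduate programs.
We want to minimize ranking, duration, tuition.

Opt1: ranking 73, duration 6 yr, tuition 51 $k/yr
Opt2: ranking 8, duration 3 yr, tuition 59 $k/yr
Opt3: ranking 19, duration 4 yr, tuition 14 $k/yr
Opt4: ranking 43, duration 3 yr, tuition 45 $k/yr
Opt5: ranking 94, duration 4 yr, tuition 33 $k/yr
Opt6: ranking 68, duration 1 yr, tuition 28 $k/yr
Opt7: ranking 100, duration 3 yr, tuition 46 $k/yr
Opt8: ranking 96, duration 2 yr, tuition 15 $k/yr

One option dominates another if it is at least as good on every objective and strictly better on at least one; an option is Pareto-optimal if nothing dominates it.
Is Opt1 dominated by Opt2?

No

Opt2 vs Opt1: Opt2 is worse on tuition (59 vs 51), so it does not dominate Opt1.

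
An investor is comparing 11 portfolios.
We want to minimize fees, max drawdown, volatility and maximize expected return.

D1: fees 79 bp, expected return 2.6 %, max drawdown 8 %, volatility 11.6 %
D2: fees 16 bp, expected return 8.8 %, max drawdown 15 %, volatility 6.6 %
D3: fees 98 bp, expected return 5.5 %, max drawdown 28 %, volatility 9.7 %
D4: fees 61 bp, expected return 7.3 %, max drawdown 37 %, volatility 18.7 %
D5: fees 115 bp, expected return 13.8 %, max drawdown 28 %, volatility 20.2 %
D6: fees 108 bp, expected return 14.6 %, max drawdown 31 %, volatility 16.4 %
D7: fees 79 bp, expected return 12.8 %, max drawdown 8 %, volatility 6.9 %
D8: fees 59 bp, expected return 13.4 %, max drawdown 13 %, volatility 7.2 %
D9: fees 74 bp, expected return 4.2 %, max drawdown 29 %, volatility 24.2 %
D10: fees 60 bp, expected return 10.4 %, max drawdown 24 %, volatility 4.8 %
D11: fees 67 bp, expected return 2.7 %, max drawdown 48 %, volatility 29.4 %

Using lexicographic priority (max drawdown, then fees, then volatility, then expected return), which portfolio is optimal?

D7

First minimize max drawdown: best is 8, kept {D1, D7}.
Then minimize fees: best is 79, kept {D1, D7}.
Then minimize volatility: best is 6.9, kept {D7}.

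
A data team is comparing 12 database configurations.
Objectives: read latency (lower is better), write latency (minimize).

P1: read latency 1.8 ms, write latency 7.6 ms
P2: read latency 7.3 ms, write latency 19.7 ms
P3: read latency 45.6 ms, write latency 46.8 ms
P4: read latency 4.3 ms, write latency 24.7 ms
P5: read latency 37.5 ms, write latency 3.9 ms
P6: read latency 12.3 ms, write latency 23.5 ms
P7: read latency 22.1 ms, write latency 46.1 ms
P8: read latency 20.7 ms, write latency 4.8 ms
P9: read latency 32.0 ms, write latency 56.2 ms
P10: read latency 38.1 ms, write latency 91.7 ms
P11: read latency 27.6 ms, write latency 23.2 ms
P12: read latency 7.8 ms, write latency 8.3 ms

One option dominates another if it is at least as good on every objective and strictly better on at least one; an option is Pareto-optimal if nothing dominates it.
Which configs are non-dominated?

P1: not dominated (best read latency).
P2: dominated by P1 (read latency 1.8≤7.3, write latency 7.6≤19.7).
P3: dominated by P1 (read latency 1.8≤45.6, write latency 7.6≤46.8).
P4: dominated by P1 (read latency 1.8≤4.3, write latency 7.6≤24.7).
P5: not dominated (best write latency).
P6: dominated by P1 (read latency 1.8≤12.3, write latency 7.6≤23.5).
P7: dominated by P1 (read latency 1.8≤22.1, write latency 7.6≤46.1).
P8: not dominated.
P9: dominated by P1 (read latency 1.8≤32.0, write latency 7.6≤56.2).
P10: dominated by P1 (read latency 1.8≤38.1, write latency 7.6≤91.7).
P11: dominated by P1 (read latency 1.8≤27.6, write latency 7.6≤23.2).
P12: dominated by P1 (read latency 1.8≤7.8, write latency 7.6≤8.3).

P1, P5, P8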